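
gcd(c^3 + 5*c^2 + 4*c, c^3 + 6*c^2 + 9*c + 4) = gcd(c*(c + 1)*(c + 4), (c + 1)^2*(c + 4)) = c^2 + 5*c + 4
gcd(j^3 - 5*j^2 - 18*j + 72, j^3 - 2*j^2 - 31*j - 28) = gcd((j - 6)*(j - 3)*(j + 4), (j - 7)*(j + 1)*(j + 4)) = j + 4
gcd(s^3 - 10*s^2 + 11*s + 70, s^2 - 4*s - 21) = s - 7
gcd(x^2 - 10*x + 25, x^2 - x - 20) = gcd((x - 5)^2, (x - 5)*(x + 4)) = x - 5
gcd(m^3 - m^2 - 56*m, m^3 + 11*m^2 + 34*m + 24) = 1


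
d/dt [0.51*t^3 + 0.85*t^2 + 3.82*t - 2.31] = 1.53*t^2 + 1.7*t + 3.82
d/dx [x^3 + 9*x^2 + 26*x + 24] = 3*x^2 + 18*x + 26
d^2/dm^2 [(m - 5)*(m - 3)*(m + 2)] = 6*m - 12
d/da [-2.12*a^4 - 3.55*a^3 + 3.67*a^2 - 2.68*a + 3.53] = -8.48*a^3 - 10.65*a^2 + 7.34*a - 2.68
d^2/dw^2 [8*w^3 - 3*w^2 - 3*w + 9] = 48*w - 6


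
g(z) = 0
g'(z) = 0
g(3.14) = 0.00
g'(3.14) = 0.00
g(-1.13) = 0.00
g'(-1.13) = 0.00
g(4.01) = 0.00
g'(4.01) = 0.00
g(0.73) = 0.00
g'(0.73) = 0.00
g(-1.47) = 0.00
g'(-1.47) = 0.00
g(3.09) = 0.00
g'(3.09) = 0.00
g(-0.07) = 0.00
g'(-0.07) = 0.00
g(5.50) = 0.00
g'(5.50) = 0.00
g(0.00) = 0.00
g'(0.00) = 0.00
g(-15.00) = 0.00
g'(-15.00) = 0.00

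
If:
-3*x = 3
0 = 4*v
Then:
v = 0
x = -1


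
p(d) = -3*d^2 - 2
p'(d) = -6*d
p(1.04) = -5.24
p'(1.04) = -6.24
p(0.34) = -2.35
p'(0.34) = -2.04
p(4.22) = -55.43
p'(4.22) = -25.32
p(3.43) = -37.29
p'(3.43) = -20.58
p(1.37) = -7.63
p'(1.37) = -8.22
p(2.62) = -22.59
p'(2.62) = -15.72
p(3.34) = -35.47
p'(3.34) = -20.04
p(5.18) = -82.50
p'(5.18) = -31.08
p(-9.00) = -245.00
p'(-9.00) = 54.00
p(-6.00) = -110.00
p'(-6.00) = 36.00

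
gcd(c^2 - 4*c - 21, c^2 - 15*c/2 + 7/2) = c - 7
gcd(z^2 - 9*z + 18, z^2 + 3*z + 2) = 1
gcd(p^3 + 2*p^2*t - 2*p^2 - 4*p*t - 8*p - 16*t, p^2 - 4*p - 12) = p + 2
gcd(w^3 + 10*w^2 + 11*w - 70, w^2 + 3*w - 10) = w^2 + 3*w - 10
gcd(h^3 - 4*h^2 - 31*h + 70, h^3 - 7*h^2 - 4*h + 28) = h^2 - 9*h + 14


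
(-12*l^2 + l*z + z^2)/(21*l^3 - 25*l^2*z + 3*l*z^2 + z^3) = (4*l + z)/(-7*l^2 + 6*l*z + z^2)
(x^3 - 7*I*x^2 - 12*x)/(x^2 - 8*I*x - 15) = x*(x - 4*I)/(x - 5*I)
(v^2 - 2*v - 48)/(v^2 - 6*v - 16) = (v + 6)/(v + 2)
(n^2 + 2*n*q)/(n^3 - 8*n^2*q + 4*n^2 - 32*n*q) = (n + 2*q)/(n^2 - 8*n*q + 4*n - 32*q)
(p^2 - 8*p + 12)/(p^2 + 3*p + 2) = (p^2 - 8*p + 12)/(p^2 + 3*p + 2)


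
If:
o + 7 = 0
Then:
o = -7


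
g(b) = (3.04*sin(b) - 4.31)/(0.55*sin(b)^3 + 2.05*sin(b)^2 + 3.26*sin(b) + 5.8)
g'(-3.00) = -1.00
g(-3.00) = -0.88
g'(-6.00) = 0.74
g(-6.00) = -0.50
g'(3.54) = -1.00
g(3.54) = -1.14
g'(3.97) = -0.75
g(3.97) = -1.53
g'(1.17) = 0.15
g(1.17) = -0.14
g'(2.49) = -0.45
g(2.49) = -0.29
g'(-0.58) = 0.93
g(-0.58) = -1.32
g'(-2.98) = -1.00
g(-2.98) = -0.90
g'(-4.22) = -0.19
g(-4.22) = -0.15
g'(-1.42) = 0.17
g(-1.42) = -1.81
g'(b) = (3.04*sin(b) - 4.31)*(-1.65*sin(b)^2*cos(b) - 4.1*sin(b)*cos(b) - 3.26*cos(b))/(0.55*sin(b)^3 + 2.05*sin(b)^2 + 3.26*sin(b) + 5.8)^2 + 3.04*cos(b)/(0.55*sin(b)^3 + 2.05*sin(b)^2 + 3.26*sin(b) + 5.8)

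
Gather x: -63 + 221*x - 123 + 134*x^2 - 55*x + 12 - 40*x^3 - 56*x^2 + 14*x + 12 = -40*x^3 + 78*x^2 + 180*x - 162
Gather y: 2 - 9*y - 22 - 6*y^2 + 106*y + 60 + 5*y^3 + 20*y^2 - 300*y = 5*y^3 + 14*y^2 - 203*y + 40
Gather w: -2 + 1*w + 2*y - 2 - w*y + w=w*(2 - y) + 2*y - 4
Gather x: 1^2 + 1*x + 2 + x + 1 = 2*x + 4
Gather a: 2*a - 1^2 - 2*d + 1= 2*a - 2*d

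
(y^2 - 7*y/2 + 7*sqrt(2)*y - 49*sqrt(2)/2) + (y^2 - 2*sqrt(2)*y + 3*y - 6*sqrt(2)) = 2*y^2 - y/2 + 5*sqrt(2)*y - 61*sqrt(2)/2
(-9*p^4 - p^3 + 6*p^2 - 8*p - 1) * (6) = -54*p^4 - 6*p^3 + 36*p^2 - 48*p - 6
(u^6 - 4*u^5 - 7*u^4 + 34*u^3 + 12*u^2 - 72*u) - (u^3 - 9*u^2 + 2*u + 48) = u^6 - 4*u^5 - 7*u^4 + 33*u^3 + 21*u^2 - 74*u - 48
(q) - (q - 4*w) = 4*w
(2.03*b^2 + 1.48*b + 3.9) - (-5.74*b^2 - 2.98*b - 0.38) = 7.77*b^2 + 4.46*b + 4.28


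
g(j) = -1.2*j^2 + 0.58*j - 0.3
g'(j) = 0.58 - 2.4*j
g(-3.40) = -16.14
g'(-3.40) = 8.74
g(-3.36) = -15.80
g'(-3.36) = 8.64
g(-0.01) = -0.31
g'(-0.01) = 0.60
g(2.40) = -5.82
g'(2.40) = -5.18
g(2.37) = -5.67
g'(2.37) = -5.11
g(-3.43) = -16.41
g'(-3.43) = 8.81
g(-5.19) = -35.63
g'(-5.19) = 13.04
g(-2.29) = -7.92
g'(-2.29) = 6.08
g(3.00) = -9.36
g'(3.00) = -6.62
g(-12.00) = -180.06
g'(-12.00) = 29.38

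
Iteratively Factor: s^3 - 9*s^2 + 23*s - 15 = (s - 3)*(s^2 - 6*s + 5) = (s - 3)*(s - 1)*(s - 5)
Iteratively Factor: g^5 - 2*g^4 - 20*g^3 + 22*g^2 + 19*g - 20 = (g - 5)*(g^4 + 3*g^3 - 5*g^2 - 3*g + 4) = (g - 5)*(g - 1)*(g^3 + 4*g^2 - g - 4) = (g - 5)*(g - 1)*(g + 4)*(g^2 - 1) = (g - 5)*(g - 1)^2*(g + 4)*(g + 1)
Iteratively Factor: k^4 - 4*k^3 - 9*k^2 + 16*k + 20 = (k - 5)*(k^3 + k^2 - 4*k - 4) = (k - 5)*(k - 2)*(k^2 + 3*k + 2) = (k - 5)*(k - 2)*(k + 2)*(k + 1)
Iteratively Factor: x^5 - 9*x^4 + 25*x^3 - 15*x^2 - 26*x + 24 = (x - 1)*(x^4 - 8*x^3 + 17*x^2 + 2*x - 24) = (x - 3)*(x - 1)*(x^3 - 5*x^2 + 2*x + 8) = (x - 3)*(x - 1)*(x + 1)*(x^2 - 6*x + 8) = (x - 4)*(x - 3)*(x - 1)*(x + 1)*(x - 2)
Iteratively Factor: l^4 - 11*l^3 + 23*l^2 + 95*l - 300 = (l + 3)*(l^3 - 14*l^2 + 65*l - 100) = (l - 4)*(l + 3)*(l^2 - 10*l + 25) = (l - 5)*(l - 4)*(l + 3)*(l - 5)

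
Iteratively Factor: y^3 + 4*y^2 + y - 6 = (y + 2)*(y^2 + 2*y - 3) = (y + 2)*(y + 3)*(y - 1)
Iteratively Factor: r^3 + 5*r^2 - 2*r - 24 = (r + 4)*(r^2 + r - 6) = (r - 2)*(r + 4)*(r + 3)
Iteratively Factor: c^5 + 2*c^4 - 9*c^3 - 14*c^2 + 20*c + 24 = (c - 2)*(c^4 + 4*c^3 - c^2 - 16*c - 12) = (c - 2)*(c + 1)*(c^3 + 3*c^2 - 4*c - 12) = (c - 2)*(c + 1)*(c + 2)*(c^2 + c - 6) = (c - 2)^2*(c + 1)*(c + 2)*(c + 3)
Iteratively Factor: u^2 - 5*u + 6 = (u - 3)*(u - 2)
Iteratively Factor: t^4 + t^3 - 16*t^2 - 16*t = (t + 4)*(t^3 - 3*t^2 - 4*t) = (t + 1)*(t + 4)*(t^2 - 4*t) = (t - 4)*(t + 1)*(t + 4)*(t)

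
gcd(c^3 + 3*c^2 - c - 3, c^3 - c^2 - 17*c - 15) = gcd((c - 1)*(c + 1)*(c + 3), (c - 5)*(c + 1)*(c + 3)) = c^2 + 4*c + 3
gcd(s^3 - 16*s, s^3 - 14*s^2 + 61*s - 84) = s - 4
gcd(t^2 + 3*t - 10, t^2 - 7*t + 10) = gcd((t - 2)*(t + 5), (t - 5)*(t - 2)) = t - 2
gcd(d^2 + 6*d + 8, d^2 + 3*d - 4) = d + 4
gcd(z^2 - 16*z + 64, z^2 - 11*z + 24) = z - 8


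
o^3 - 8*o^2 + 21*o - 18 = (o - 3)^2*(o - 2)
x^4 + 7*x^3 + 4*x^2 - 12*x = x*(x - 1)*(x + 2)*(x + 6)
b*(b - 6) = b^2 - 6*b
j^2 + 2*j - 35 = (j - 5)*(j + 7)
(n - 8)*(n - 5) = n^2 - 13*n + 40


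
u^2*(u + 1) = u^3 + u^2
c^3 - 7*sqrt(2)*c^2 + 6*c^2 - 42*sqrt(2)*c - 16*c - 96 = (c + 6)*(c - 8*sqrt(2))*(c + sqrt(2))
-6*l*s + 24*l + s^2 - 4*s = (-6*l + s)*(s - 4)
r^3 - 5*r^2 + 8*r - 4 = (r - 2)^2*(r - 1)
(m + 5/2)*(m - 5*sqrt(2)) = m^2 - 5*sqrt(2)*m + 5*m/2 - 25*sqrt(2)/2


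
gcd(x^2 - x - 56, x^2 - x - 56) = x^2 - x - 56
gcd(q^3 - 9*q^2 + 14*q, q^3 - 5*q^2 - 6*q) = q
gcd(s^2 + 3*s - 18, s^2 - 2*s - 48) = s + 6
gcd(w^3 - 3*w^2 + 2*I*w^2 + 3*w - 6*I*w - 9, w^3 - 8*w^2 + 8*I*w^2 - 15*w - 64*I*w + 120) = w + 3*I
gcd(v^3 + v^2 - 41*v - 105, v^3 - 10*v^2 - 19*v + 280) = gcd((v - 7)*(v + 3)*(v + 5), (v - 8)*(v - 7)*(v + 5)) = v^2 - 2*v - 35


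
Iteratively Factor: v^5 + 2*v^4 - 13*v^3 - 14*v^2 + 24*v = (v)*(v^4 + 2*v^3 - 13*v^2 - 14*v + 24) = v*(v + 2)*(v^3 - 13*v + 12) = v*(v - 3)*(v + 2)*(v^2 + 3*v - 4) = v*(v - 3)*(v + 2)*(v + 4)*(v - 1)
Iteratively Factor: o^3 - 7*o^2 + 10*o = (o - 5)*(o^2 - 2*o) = o*(o - 5)*(o - 2)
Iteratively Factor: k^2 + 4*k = (k)*(k + 4)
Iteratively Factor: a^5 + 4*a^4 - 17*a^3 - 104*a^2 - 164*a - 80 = (a - 5)*(a^4 + 9*a^3 + 28*a^2 + 36*a + 16) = (a - 5)*(a + 1)*(a^3 + 8*a^2 + 20*a + 16) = (a - 5)*(a + 1)*(a + 4)*(a^2 + 4*a + 4) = (a - 5)*(a + 1)*(a + 2)*(a + 4)*(a + 2)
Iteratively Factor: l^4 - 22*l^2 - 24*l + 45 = (l + 3)*(l^3 - 3*l^2 - 13*l + 15) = (l - 5)*(l + 3)*(l^2 + 2*l - 3) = (l - 5)*(l + 3)^2*(l - 1)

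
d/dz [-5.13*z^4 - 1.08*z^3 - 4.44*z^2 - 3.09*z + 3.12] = -20.52*z^3 - 3.24*z^2 - 8.88*z - 3.09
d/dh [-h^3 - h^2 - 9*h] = -3*h^2 - 2*h - 9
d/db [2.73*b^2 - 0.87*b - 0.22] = 5.46*b - 0.87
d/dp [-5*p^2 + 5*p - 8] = 5 - 10*p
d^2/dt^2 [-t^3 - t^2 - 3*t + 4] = -6*t - 2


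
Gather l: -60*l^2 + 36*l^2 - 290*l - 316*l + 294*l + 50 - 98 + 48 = -24*l^2 - 312*l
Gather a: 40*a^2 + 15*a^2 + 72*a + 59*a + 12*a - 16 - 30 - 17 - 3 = 55*a^2 + 143*a - 66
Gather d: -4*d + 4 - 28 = -4*d - 24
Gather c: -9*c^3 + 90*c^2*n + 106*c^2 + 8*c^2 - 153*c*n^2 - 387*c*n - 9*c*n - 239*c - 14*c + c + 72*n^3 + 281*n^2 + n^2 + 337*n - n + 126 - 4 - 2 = -9*c^3 + c^2*(90*n + 114) + c*(-153*n^2 - 396*n - 252) + 72*n^3 + 282*n^2 + 336*n + 120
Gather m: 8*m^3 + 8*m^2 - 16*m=8*m^3 + 8*m^2 - 16*m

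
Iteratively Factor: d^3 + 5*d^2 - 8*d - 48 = (d - 3)*(d^2 + 8*d + 16) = (d - 3)*(d + 4)*(d + 4)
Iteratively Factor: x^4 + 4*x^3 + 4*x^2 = (x)*(x^3 + 4*x^2 + 4*x) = x^2*(x^2 + 4*x + 4) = x^2*(x + 2)*(x + 2)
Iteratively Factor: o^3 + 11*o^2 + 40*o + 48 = (o + 3)*(o^2 + 8*o + 16) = (o + 3)*(o + 4)*(o + 4)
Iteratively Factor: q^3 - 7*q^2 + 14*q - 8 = (q - 4)*(q^2 - 3*q + 2) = (q - 4)*(q - 1)*(q - 2)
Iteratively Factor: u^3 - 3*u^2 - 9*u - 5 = (u - 5)*(u^2 + 2*u + 1) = (u - 5)*(u + 1)*(u + 1)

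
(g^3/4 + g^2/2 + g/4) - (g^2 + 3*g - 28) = g^3/4 - g^2/2 - 11*g/4 + 28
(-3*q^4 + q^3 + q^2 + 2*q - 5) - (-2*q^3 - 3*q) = -3*q^4 + 3*q^3 + q^2 + 5*q - 5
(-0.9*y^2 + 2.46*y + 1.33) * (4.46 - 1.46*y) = 1.314*y^3 - 7.6056*y^2 + 9.0298*y + 5.9318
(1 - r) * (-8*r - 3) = 8*r^2 - 5*r - 3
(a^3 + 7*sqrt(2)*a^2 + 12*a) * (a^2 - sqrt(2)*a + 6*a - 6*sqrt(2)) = a^5 + 6*a^4 + 6*sqrt(2)*a^4 - 2*a^3 + 36*sqrt(2)*a^3 - 12*sqrt(2)*a^2 - 12*a^2 - 72*sqrt(2)*a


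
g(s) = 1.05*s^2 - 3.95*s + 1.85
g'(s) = 2.1*s - 3.95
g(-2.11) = 14.86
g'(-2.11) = -8.38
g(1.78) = -1.85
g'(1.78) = -0.21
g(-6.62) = 74.01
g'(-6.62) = -17.85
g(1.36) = -1.58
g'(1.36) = -1.09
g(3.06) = -0.41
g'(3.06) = 2.48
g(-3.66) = 30.37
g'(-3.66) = -11.64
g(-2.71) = 20.27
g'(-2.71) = -9.64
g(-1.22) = 8.23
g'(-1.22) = -6.51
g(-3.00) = 23.15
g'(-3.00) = -10.25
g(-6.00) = 63.35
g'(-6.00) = -16.55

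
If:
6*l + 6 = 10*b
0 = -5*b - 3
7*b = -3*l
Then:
No Solution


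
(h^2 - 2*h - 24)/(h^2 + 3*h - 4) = (h - 6)/(h - 1)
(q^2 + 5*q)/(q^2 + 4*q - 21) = q*(q + 5)/(q^2 + 4*q - 21)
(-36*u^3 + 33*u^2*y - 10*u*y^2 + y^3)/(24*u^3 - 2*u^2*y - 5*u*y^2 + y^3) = (-3*u + y)/(2*u + y)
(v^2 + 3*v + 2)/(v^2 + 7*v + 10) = (v + 1)/(v + 5)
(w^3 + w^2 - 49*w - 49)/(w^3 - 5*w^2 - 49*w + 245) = (w + 1)/(w - 5)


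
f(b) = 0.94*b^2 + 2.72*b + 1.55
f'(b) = 1.88*b + 2.72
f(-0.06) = 1.39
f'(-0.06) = 2.61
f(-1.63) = -0.39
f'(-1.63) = -0.34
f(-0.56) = 0.32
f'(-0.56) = 1.67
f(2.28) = 12.64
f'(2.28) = 7.01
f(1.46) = 7.52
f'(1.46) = 5.46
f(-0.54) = 0.36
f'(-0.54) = 1.70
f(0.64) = 3.68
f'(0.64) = 3.92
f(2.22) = 12.22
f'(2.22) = 6.89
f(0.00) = 1.55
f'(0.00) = 2.72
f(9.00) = 102.17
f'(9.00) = 19.64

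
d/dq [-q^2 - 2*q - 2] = -2*q - 2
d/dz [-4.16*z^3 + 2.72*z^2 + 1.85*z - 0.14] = -12.48*z^2 + 5.44*z + 1.85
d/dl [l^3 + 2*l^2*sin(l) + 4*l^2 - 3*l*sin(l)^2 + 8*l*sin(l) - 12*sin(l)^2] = 2*l^2*cos(l) + 3*l^2 + 4*l*sin(l) - 3*l*sin(2*l) + 8*l*cos(l) + 8*l - 3*sin(l)^2 + 8*sin(l) - 12*sin(2*l)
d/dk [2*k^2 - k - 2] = 4*k - 1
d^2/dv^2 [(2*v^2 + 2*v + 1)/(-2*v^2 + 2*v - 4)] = (-4*v^3 + 9*v^2 + 15*v - 11)/(v^6 - 3*v^5 + 9*v^4 - 13*v^3 + 18*v^2 - 12*v + 8)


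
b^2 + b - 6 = (b - 2)*(b + 3)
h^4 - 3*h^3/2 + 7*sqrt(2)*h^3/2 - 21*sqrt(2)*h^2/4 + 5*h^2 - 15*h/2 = h*(h - 3/2)*(h + sqrt(2))*(h + 5*sqrt(2)/2)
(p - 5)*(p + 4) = p^2 - p - 20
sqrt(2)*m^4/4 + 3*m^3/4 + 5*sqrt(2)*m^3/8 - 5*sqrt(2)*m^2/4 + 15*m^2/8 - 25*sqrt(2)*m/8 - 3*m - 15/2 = (m/2 + sqrt(2))*(m + 5/2)*(m - 3*sqrt(2)/2)*(sqrt(2)*m/2 + 1)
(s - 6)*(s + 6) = s^2 - 36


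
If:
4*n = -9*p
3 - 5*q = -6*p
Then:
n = 9/8 - 15*q/8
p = 5*q/6 - 1/2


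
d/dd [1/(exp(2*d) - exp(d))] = (1 - 2*exp(d))*exp(-d)/(1 - exp(d))^2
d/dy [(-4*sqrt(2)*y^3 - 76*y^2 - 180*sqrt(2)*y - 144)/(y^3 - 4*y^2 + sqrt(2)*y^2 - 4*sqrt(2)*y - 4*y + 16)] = 4*((-3*sqrt(2)*y^2 - 38*y - 45*sqrt(2))*(y^3 - 4*y^2 + sqrt(2)*y^2 - 4*sqrt(2)*y - 4*y + 16) - (sqrt(2)*y^3 + 19*y^2 + 45*sqrt(2)*y + 36)*(-3*y^2 - 2*sqrt(2)*y + 8*y + 4 + 4*sqrt(2)))/(y^3 - 4*y^2 + sqrt(2)*y^2 - 4*sqrt(2)*y - 4*y + 16)^2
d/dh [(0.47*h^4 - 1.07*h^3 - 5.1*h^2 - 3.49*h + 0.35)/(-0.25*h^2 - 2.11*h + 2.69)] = (-0.235*h^5 - 2.7076*h^4 + 9.5726*h^3 + 1.2536*h^2 - 27.263*h - 8.6496)/(0.0625*h^4 + 1.055*h^3 + 3.1071*h^2 - 11.3518*h + 7.2361)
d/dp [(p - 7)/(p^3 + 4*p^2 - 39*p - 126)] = (p^3 + 4*p^2 - 39*p - (p - 7)*(3*p^2 + 8*p - 39) - 126)/(p^3 + 4*p^2 - 39*p - 126)^2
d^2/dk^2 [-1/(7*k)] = -2/(7*k^3)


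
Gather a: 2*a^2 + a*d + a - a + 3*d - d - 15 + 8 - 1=2*a^2 + a*d + 2*d - 8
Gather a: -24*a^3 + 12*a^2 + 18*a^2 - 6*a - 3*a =-24*a^3 + 30*a^2 - 9*a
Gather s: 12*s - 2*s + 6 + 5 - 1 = 10*s + 10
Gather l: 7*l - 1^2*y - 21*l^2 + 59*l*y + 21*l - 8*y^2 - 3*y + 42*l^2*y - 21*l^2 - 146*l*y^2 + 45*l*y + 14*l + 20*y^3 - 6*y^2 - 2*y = l^2*(42*y - 42) + l*(-146*y^2 + 104*y + 42) + 20*y^3 - 14*y^2 - 6*y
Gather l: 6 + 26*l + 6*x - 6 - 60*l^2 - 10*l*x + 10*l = -60*l^2 + l*(36 - 10*x) + 6*x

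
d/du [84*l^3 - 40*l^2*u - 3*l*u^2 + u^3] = -40*l^2 - 6*l*u + 3*u^2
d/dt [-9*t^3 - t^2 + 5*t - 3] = -27*t^2 - 2*t + 5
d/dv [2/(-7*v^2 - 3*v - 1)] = 2*(14*v + 3)/(7*v^2 + 3*v + 1)^2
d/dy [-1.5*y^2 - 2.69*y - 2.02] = -3.0*y - 2.69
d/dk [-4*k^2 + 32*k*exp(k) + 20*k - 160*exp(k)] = 32*k*exp(k) - 8*k - 128*exp(k) + 20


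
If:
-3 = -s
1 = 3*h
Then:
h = 1/3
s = 3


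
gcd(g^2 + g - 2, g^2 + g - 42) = 1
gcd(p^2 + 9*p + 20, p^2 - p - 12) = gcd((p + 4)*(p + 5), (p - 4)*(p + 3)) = 1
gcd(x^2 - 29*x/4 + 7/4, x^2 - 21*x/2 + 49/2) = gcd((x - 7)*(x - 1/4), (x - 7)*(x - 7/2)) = x - 7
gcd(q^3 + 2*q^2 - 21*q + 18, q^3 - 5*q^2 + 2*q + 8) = 1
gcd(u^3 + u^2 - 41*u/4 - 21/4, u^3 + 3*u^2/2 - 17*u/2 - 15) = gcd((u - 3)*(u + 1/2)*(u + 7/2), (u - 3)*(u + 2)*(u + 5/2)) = u - 3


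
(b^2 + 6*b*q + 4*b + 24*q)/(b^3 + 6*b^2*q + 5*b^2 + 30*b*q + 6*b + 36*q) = (b + 4)/(b^2 + 5*b + 6)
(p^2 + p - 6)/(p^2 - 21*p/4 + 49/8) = 8*(p^2 + p - 6)/(8*p^2 - 42*p + 49)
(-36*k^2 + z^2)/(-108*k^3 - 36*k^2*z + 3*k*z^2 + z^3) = 1/(3*k + z)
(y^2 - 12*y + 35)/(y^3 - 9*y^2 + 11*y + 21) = (y - 5)/(y^2 - 2*y - 3)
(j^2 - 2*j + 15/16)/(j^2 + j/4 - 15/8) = (4*j - 3)/(2*(2*j + 3))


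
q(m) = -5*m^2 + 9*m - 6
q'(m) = 9 - 10*m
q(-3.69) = -107.29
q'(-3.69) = 45.90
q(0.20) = -4.40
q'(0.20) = 7.00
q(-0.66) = -14.12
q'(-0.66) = 15.60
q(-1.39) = -28.17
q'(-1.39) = 22.90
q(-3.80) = -112.40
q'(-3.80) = 47.00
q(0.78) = -2.02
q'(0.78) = 1.20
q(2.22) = -10.66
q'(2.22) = -13.20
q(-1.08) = -21.55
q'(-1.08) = 19.80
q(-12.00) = -834.00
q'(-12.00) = 129.00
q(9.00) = -330.00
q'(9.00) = -81.00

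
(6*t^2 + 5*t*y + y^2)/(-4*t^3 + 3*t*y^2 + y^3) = (3*t + y)/(-2*t^2 + t*y + y^2)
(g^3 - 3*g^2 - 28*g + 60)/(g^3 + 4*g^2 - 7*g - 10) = (g - 6)/(g + 1)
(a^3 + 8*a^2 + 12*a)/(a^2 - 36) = a*(a + 2)/(a - 6)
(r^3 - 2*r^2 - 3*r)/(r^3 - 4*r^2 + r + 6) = r/(r - 2)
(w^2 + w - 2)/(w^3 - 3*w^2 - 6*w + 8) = 1/(w - 4)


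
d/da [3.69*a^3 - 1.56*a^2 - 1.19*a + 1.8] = 11.07*a^2 - 3.12*a - 1.19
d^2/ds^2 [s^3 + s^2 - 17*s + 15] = 6*s + 2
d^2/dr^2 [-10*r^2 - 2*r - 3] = -20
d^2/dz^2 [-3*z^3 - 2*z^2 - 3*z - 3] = -18*z - 4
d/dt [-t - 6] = -1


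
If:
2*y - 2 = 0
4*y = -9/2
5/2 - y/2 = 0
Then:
No Solution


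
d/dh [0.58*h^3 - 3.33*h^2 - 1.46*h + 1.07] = 1.74*h^2 - 6.66*h - 1.46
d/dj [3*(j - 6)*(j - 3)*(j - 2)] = 9*j^2 - 66*j + 108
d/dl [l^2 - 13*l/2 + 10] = 2*l - 13/2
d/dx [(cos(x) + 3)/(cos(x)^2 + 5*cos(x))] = (sin(x) + 15*sin(x)/cos(x)^2 + 6*tan(x))/(cos(x) + 5)^2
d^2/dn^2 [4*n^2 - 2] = 8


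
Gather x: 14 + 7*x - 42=7*x - 28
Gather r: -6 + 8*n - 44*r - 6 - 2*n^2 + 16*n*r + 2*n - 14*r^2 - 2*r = -2*n^2 + 10*n - 14*r^2 + r*(16*n - 46) - 12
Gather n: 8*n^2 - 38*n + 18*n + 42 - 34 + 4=8*n^2 - 20*n + 12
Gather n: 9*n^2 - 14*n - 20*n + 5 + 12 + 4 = 9*n^2 - 34*n + 21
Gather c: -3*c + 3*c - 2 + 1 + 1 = 0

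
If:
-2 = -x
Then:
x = 2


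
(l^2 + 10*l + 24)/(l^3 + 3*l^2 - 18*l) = (l + 4)/(l*(l - 3))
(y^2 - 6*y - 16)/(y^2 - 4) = (y - 8)/(y - 2)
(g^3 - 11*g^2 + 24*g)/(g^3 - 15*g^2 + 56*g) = (g - 3)/(g - 7)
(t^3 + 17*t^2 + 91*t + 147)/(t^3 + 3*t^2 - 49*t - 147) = (t + 7)/(t - 7)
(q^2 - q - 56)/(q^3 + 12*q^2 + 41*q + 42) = (q - 8)/(q^2 + 5*q + 6)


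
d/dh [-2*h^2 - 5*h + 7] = -4*h - 5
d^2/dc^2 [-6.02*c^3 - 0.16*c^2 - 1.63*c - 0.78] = -36.12*c - 0.32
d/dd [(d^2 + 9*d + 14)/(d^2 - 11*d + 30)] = 4*(-5*d^2 + 8*d + 106)/(d^4 - 22*d^3 + 181*d^2 - 660*d + 900)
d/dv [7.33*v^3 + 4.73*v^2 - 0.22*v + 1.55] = 21.99*v^2 + 9.46*v - 0.22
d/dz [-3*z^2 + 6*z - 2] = 6 - 6*z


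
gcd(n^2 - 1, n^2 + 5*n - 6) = n - 1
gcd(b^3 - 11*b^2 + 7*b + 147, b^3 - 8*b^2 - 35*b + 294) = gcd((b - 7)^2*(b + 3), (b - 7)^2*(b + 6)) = b^2 - 14*b + 49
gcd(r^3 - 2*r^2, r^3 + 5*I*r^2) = r^2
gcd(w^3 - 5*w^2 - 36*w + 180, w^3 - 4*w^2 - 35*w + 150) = w^2 + w - 30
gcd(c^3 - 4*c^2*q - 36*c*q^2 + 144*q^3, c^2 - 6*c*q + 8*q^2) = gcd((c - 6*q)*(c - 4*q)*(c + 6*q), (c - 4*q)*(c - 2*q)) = -c + 4*q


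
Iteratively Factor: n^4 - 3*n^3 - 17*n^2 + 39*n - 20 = (n - 1)*(n^3 - 2*n^2 - 19*n + 20) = (n - 5)*(n - 1)*(n^2 + 3*n - 4) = (n - 5)*(n - 1)^2*(n + 4)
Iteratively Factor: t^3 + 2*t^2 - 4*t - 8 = (t + 2)*(t^2 - 4) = (t + 2)^2*(t - 2)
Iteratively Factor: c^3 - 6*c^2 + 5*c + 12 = (c - 3)*(c^2 - 3*c - 4) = (c - 3)*(c + 1)*(c - 4)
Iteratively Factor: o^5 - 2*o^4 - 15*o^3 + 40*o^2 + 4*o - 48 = (o - 3)*(o^4 + o^3 - 12*o^2 + 4*o + 16) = (o - 3)*(o + 1)*(o^3 - 12*o + 16) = (o - 3)*(o - 2)*(o + 1)*(o^2 + 2*o - 8) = (o - 3)*(o - 2)^2*(o + 1)*(o + 4)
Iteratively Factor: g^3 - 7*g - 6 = (g + 2)*(g^2 - 2*g - 3) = (g + 1)*(g + 2)*(g - 3)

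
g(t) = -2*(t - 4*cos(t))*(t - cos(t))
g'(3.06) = -26.00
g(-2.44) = 2.06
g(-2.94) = 3.84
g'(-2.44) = -5.74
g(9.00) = -250.64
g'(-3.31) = 6.29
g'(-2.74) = -3.20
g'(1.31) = -11.33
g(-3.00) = 3.86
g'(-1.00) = -6.29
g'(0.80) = 6.02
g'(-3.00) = 0.10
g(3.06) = -57.17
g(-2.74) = 3.43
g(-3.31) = 2.94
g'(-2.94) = -0.79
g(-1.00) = -9.74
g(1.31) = -0.59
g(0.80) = 0.41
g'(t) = -2*(t - 4*cos(t))*(sin(t) + 1) - 2*(t - cos(t))*(4*sin(t) + 1) = -10*t*sin(t) - 4*t + 8*sin(2*t) + 10*cos(t)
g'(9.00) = -88.21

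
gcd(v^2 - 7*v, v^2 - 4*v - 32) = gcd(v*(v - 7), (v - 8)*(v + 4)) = 1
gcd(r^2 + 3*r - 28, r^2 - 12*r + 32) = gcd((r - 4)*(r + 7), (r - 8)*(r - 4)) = r - 4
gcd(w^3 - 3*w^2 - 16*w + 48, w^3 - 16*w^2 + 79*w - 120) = w - 3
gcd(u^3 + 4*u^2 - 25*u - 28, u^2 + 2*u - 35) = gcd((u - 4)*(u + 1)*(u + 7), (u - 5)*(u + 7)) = u + 7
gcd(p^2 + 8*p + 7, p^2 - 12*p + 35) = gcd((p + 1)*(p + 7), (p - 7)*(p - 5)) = 1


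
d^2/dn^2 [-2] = 0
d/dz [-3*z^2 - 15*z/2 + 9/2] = -6*z - 15/2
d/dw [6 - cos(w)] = sin(w)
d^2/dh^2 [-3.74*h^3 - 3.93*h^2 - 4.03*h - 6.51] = -22.44*h - 7.86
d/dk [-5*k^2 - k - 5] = -10*k - 1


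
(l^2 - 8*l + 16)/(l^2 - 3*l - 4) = (l - 4)/(l + 1)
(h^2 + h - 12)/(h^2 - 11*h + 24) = (h + 4)/(h - 8)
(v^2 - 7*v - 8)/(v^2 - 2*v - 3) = (v - 8)/(v - 3)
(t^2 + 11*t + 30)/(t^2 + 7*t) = (t^2 + 11*t + 30)/(t*(t + 7))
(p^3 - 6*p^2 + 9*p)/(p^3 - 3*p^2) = (p - 3)/p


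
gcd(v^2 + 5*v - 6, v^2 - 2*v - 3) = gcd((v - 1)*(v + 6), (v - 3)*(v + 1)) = 1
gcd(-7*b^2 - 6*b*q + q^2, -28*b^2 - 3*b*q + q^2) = -7*b + q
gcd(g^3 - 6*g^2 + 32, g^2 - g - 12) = g - 4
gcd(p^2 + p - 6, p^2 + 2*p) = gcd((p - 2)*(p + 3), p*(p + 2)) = 1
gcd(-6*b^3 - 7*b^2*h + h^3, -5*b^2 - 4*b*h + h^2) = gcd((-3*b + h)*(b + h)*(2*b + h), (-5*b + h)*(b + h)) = b + h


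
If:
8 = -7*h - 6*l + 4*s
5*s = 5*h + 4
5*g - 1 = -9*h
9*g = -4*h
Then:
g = -4/61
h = 9/61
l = -533/610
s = 289/305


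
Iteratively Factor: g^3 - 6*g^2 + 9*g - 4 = (g - 1)*(g^2 - 5*g + 4) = (g - 1)^2*(g - 4)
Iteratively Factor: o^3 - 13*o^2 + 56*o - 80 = (o - 4)*(o^2 - 9*o + 20) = (o - 4)^2*(o - 5)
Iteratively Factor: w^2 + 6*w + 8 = (w + 4)*(w + 2)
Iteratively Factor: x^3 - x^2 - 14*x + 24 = (x - 2)*(x^2 + x - 12) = (x - 2)*(x + 4)*(x - 3)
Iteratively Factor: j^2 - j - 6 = (j - 3)*(j + 2)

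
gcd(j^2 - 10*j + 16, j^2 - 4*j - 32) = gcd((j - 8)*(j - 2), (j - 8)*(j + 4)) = j - 8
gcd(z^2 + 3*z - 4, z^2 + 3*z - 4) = z^2 + 3*z - 4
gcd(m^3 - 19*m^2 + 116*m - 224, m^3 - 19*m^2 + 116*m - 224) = m^3 - 19*m^2 + 116*m - 224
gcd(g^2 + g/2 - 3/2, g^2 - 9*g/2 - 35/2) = 1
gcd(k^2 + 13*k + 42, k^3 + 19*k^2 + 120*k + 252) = k^2 + 13*k + 42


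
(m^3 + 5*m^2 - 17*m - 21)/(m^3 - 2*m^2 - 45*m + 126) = (m + 1)/(m - 6)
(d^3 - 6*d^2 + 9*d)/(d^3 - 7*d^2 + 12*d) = (d - 3)/(d - 4)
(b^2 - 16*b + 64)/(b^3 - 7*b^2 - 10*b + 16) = (b - 8)/(b^2 + b - 2)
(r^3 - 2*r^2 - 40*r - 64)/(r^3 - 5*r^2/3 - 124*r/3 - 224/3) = 3*(r + 2)/(3*r + 7)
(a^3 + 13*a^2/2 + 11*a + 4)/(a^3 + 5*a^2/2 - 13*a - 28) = (2*a + 1)/(2*a - 7)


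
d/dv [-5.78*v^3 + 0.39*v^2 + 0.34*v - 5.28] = -17.34*v^2 + 0.78*v + 0.34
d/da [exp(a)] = exp(a)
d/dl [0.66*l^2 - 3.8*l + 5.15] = 1.32*l - 3.8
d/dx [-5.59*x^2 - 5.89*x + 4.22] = -11.18*x - 5.89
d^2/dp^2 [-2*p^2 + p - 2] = -4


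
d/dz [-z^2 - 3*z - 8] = -2*z - 3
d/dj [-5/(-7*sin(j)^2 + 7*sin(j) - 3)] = 35*(1 - 2*sin(j))*cos(j)/(7*sin(j)^2 - 7*sin(j) + 3)^2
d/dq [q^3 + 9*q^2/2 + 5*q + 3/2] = 3*q^2 + 9*q + 5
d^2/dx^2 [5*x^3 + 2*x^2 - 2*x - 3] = 30*x + 4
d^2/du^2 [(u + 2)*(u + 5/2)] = 2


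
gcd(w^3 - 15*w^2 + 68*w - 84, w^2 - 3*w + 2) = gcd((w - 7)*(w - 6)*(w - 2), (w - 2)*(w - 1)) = w - 2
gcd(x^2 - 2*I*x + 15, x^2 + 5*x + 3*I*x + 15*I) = x + 3*I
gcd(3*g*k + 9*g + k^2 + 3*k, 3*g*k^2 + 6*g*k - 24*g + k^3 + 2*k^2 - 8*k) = 3*g + k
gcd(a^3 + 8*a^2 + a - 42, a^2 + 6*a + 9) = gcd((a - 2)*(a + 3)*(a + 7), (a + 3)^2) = a + 3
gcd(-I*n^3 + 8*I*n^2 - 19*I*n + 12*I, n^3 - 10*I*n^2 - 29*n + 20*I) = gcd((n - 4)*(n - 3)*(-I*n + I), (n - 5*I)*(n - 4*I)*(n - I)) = 1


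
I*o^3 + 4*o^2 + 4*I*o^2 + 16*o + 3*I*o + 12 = (o + 3)*(o - 4*I)*(I*o + I)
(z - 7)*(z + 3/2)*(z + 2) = z^3 - 7*z^2/2 - 43*z/2 - 21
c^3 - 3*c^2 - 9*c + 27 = (c - 3)^2*(c + 3)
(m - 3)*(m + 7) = m^2 + 4*m - 21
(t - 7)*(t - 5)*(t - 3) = t^3 - 15*t^2 + 71*t - 105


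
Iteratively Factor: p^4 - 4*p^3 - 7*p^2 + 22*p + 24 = (p + 1)*(p^3 - 5*p^2 - 2*p + 24) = (p + 1)*(p + 2)*(p^2 - 7*p + 12) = (p - 3)*(p + 1)*(p + 2)*(p - 4)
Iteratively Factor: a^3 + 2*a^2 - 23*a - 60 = (a + 4)*(a^2 - 2*a - 15) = (a + 3)*(a + 4)*(a - 5)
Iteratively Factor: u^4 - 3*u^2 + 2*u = (u - 1)*(u^3 + u^2 - 2*u) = u*(u - 1)*(u^2 + u - 2) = u*(u - 1)*(u + 2)*(u - 1)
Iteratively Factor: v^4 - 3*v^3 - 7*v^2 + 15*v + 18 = (v + 2)*(v^3 - 5*v^2 + 3*v + 9) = (v + 1)*(v + 2)*(v^2 - 6*v + 9) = (v - 3)*(v + 1)*(v + 2)*(v - 3)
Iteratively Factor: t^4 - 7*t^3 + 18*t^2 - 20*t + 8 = (t - 1)*(t^3 - 6*t^2 + 12*t - 8) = (t - 2)*(t - 1)*(t^2 - 4*t + 4) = (t - 2)^2*(t - 1)*(t - 2)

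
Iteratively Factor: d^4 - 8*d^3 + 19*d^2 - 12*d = (d - 1)*(d^3 - 7*d^2 + 12*d) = d*(d - 1)*(d^2 - 7*d + 12) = d*(d - 4)*(d - 1)*(d - 3)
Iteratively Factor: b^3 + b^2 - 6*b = (b)*(b^2 + b - 6) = b*(b + 3)*(b - 2)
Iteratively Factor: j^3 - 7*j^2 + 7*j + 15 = (j - 3)*(j^2 - 4*j - 5) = (j - 3)*(j + 1)*(j - 5)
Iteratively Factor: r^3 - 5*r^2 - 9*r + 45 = (r - 3)*(r^2 - 2*r - 15) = (r - 5)*(r - 3)*(r + 3)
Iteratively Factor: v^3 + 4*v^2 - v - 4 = (v + 4)*(v^2 - 1) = (v - 1)*(v + 4)*(v + 1)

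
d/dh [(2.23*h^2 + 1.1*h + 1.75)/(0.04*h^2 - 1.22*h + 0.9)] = (-2.7646*h^2 + 3.874*h + 3.125)/(0.0016*h^4 - 0.0976*h^3 + 1.5604*h^2 - 2.196*h + 0.81)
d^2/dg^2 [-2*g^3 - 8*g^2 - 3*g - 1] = -12*g - 16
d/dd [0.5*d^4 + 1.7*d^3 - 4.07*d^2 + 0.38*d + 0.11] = 2.0*d^3 + 5.1*d^2 - 8.14*d + 0.38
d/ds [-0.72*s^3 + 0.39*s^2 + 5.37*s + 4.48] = -2.16*s^2 + 0.78*s + 5.37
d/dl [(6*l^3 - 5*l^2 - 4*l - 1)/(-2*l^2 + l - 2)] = (-12*l^4 + 12*l^3 - 49*l^2 + 16*l + 9)/(4*l^4 - 4*l^3 + 9*l^2 - 4*l + 4)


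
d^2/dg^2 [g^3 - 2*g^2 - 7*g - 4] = 6*g - 4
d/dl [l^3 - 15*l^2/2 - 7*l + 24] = 3*l^2 - 15*l - 7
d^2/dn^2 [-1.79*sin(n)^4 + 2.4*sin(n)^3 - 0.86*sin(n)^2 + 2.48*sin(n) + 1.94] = 28.64*sin(n)^4 - 21.6*sin(n)^3 - 18.04*sin(n)^2 + 11.92*sin(n) - 1.72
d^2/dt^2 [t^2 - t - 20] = 2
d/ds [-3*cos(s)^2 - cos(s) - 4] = (6*cos(s) + 1)*sin(s)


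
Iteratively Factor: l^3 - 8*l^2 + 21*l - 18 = (l - 2)*(l^2 - 6*l + 9) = (l - 3)*(l - 2)*(l - 3)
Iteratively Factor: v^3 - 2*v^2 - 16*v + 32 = (v - 4)*(v^2 + 2*v - 8) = (v - 4)*(v - 2)*(v + 4)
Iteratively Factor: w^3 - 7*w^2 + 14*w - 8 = (w - 2)*(w^2 - 5*w + 4) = (w - 2)*(w - 1)*(w - 4)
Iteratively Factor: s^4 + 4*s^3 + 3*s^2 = (s)*(s^3 + 4*s^2 + 3*s) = s*(s + 1)*(s^2 + 3*s) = s*(s + 1)*(s + 3)*(s)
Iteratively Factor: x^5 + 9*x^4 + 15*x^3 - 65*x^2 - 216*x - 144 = (x + 3)*(x^4 + 6*x^3 - 3*x^2 - 56*x - 48) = (x + 3)*(x + 4)*(x^3 + 2*x^2 - 11*x - 12) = (x + 3)*(x + 4)^2*(x^2 - 2*x - 3) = (x + 1)*(x + 3)*(x + 4)^2*(x - 3)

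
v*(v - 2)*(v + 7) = v^3 + 5*v^2 - 14*v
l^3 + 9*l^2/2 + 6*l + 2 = (l + 1/2)*(l + 2)^2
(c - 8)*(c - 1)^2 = c^3 - 10*c^2 + 17*c - 8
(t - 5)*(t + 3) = t^2 - 2*t - 15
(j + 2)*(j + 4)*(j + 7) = j^3 + 13*j^2 + 50*j + 56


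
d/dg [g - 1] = 1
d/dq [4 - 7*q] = -7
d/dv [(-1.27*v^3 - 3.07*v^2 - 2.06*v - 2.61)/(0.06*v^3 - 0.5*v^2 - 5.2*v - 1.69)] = (0.8192*v^4 + 13.4552*v^3 + 21.8427*v^2 + 7.7666*v - 10.0906)/(0.0036*v^6 - 0.06*v^5 - 0.374*v^4 + 4.9972*v^3 + 28.73*v^2 + 17.576*v + 2.8561)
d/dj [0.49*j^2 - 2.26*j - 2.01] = 0.98*j - 2.26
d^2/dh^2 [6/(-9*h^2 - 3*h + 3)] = 4*(9*h^2 + 3*h - (6*h + 1)^2 - 3)/(3*h^2 + h - 1)^3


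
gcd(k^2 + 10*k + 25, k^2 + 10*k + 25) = k^2 + 10*k + 25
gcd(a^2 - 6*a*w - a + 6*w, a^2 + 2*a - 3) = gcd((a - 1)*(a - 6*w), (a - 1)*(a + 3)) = a - 1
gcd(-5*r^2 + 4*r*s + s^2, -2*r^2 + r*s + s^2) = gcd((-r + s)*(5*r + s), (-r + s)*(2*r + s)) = r - s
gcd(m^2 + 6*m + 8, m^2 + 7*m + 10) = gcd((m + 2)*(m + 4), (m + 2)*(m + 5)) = m + 2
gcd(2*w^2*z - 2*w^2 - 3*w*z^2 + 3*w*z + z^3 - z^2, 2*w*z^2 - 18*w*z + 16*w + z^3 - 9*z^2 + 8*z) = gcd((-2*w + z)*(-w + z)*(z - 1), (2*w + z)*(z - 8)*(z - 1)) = z - 1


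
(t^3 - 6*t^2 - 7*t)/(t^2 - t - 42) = t*(t + 1)/(t + 6)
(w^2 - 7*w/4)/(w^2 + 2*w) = (w - 7/4)/(w + 2)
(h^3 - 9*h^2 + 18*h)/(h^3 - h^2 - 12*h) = (-h^2 + 9*h - 18)/(-h^2 + h + 12)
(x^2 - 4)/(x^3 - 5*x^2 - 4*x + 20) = 1/(x - 5)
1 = 1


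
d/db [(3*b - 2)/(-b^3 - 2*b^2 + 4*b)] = 2*(3*b^3 - 4*b + 4)/(b^2*(b^4 + 4*b^3 - 4*b^2 - 16*b + 16))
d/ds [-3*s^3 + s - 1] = 1 - 9*s^2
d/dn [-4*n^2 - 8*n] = -8*n - 8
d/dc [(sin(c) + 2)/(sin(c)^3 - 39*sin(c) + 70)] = (-2*sin(c)^3 - 6*sin(c)^2 + 148)*cos(c)/(sin(c)^3 - 39*sin(c) + 70)^2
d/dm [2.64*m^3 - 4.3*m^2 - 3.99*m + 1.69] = 7.92*m^2 - 8.6*m - 3.99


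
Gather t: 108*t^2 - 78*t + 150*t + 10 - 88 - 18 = 108*t^2 + 72*t - 96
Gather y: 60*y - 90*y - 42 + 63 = 21 - 30*y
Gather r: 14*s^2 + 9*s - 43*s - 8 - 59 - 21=14*s^2 - 34*s - 88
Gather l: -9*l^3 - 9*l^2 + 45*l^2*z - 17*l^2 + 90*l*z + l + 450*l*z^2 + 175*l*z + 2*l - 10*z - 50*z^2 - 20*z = -9*l^3 + l^2*(45*z - 26) + l*(450*z^2 + 265*z + 3) - 50*z^2 - 30*z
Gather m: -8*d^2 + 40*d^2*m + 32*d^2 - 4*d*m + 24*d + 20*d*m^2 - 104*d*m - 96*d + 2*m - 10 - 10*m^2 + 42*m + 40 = 24*d^2 - 72*d + m^2*(20*d - 10) + m*(40*d^2 - 108*d + 44) + 30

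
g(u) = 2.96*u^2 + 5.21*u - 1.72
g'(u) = 5.92*u + 5.21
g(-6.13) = 77.57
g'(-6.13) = -31.08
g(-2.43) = 3.10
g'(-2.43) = -9.18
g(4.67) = 87.17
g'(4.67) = 32.86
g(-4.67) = 38.50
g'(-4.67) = -22.44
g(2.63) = 32.46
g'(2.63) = 20.78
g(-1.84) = -1.29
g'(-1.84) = -5.68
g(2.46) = 29.01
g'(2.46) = 19.77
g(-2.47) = 3.47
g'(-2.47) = -9.41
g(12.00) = 487.04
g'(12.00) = 76.25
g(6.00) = 136.10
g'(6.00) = 40.73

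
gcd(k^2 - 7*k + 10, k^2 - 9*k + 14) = k - 2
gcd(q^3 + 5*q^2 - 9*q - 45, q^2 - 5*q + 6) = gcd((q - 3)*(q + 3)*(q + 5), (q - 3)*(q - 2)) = q - 3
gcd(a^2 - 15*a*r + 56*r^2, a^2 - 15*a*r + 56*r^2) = a^2 - 15*a*r + 56*r^2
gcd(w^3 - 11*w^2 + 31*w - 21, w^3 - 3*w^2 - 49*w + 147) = w^2 - 10*w + 21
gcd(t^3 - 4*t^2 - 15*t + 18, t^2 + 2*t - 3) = t^2 + 2*t - 3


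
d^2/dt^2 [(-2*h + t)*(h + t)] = 2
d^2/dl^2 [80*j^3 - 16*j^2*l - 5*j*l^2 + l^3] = -10*j + 6*l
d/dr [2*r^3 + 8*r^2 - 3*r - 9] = 6*r^2 + 16*r - 3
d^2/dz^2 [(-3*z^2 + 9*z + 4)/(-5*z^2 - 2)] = 2*(-225*z^3 - 390*z^2 + 270*z + 52)/(125*z^6 + 150*z^4 + 60*z^2 + 8)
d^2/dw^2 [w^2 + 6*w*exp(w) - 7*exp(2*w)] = 6*w*exp(w) - 28*exp(2*w) + 12*exp(w) + 2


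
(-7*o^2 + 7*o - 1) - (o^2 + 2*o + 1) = -8*o^2 + 5*o - 2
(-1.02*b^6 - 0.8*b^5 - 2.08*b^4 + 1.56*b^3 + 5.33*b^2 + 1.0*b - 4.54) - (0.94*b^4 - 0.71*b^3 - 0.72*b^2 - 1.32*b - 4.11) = -1.02*b^6 - 0.8*b^5 - 3.02*b^4 + 2.27*b^3 + 6.05*b^2 + 2.32*b - 0.43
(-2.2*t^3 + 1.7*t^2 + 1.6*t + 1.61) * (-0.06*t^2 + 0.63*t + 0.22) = 0.132*t^5 - 1.488*t^4 + 0.491*t^3 + 1.2854*t^2 + 1.3663*t + 0.3542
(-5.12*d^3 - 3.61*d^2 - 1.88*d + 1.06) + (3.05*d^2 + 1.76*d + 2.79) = -5.12*d^3 - 0.56*d^2 - 0.12*d + 3.85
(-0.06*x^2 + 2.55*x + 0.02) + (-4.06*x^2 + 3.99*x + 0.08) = -4.12*x^2 + 6.54*x + 0.1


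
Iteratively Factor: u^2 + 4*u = (u)*(u + 4)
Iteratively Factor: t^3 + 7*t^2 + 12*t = (t + 3)*(t^2 + 4*t) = (t + 3)*(t + 4)*(t)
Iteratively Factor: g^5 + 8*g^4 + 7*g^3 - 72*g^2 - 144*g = (g + 4)*(g^4 + 4*g^3 - 9*g^2 - 36*g) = (g - 3)*(g + 4)*(g^3 + 7*g^2 + 12*g) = g*(g - 3)*(g + 4)*(g^2 + 7*g + 12) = g*(g - 3)*(g + 3)*(g + 4)*(g + 4)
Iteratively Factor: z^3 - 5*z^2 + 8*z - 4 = (z - 1)*(z^2 - 4*z + 4) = (z - 2)*(z - 1)*(z - 2)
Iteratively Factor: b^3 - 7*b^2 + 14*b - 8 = (b - 2)*(b^2 - 5*b + 4) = (b - 4)*(b - 2)*(b - 1)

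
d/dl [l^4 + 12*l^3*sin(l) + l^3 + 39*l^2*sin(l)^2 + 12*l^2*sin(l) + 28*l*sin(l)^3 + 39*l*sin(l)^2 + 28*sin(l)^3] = 12*l^3*cos(l) + 4*l^3 + 36*l^2*sin(l) + 39*l^2*sin(2*l) + 12*l^2*cos(l) + 3*l^2 + 84*l*sin(l)^2*cos(l) + 78*l*sin(l)^2 + 24*l*sin(l) + 39*l*sin(2*l) + 28*sin(l)^3 + 84*sin(l)^2*cos(l) + 39*sin(l)^2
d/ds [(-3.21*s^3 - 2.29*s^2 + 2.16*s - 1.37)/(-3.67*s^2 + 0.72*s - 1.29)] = (11.7807*s^4 - 4.6224*s^3 + 18.7011*s^2 - 4.1476*s - 1.8)/(13.4689*s^4 - 5.2848*s^3 + 9.987*s^2 - 1.8576*s + 1.6641)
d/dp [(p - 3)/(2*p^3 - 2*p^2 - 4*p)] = (-p*(-p^2 + p + 2) + (p - 3)*(-3*p^2 + 2*p + 2))/(2*p^2*(-p^2 + p + 2)^2)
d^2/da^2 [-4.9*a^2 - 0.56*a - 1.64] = -9.80000000000000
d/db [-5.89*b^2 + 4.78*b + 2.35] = 4.78 - 11.78*b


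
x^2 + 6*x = x*(x + 6)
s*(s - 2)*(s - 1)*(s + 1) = s^4 - 2*s^3 - s^2 + 2*s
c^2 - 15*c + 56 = (c - 8)*(c - 7)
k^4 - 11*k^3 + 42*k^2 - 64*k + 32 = (k - 4)^2*(k - 2)*(k - 1)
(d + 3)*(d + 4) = d^2 + 7*d + 12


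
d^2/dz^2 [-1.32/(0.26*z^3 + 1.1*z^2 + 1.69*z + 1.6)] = ((2.0592*z + 2.904)*(0.26*z^3 + 1.1*z^2 + 1.69*z + 1.6) - 1.32*(0.78*z^2 + 2.2*z + 1.69)*(1.56*z^2 + 4.4*z + 3.38))/(0.26*z^3 + 1.1*z^2 + 1.69*z + 1.6)^3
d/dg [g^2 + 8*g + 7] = 2*g + 8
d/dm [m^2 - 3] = 2*m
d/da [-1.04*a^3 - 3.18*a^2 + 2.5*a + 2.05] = -3.12*a^2 - 6.36*a + 2.5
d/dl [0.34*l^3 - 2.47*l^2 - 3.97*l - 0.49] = 1.02*l^2 - 4.94*l - 3.97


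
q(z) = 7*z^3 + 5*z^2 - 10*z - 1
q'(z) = 21*z^2 + 10*z - 10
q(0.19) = -2.67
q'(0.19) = -7.34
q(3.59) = 351.42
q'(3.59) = 296.55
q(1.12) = 3.91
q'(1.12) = 27.54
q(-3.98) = -323.31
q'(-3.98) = 282.85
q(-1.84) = -9.28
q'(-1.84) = 42.70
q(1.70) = 30.84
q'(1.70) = 67.69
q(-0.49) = 4.28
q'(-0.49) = -9.86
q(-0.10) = 0.04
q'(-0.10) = -10.79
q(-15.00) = -22351.00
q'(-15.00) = 4565.00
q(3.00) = 203.00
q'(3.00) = 209.00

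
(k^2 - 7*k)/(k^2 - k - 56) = k*(7 - k)/(-k^2 + k + 56)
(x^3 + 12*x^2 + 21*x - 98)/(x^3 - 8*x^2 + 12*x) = (x^2 + 14*x + 49)/(x*(x - 6))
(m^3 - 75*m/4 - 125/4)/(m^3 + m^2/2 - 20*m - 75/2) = (m + 5/2)/(m + 3)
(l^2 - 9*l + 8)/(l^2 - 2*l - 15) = (-l^2 + 9*l - 8)/(-l^2 + 2*l + 15)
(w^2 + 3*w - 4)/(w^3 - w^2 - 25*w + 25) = (w + 4)/(w^2 - 25)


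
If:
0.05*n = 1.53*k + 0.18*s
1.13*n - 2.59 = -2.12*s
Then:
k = 0.0749031175892186 - 0.178957718780728*s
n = 2.29203539823009 - 1.87610619469027*s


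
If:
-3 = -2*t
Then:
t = 3/2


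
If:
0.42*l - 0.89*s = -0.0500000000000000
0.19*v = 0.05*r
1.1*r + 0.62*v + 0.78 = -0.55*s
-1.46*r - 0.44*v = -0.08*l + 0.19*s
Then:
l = -3.19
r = 0.01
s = -1.45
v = 0.00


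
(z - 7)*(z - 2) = z^2 - 9*z + 14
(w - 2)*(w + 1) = w^2 - w - 2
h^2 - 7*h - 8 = (h - 8)*(h + 1)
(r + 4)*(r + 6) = r^2 + 10*r + 24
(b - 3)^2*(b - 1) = b^3 - 7*b^2 + 15*b - 9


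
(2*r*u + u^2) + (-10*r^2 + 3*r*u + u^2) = -10*r^2 + 5*r*u + 2*u^2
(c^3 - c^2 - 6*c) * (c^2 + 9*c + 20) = c^5 + 8*c^4 + 5*c^3 - 74*c^2 - 120*c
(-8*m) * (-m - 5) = 8*m^2 + 40*m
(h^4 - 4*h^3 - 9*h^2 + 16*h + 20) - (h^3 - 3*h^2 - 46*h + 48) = h^4 - 5*h^3 - 6*h^2 + 62*h - 28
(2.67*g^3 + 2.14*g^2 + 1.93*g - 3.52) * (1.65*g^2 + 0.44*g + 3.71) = 4.4055*g^5 + 4.7058*g^4 + 14.0318*g^3 + 2.9806*g^2 + 5.6115*g - 13.0592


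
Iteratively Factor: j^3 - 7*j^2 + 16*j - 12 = (j - 2)*(j^2 - 5*j + 6) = (j - 2)^2*(j - 3)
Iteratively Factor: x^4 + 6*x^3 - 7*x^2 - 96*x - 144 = (x - 4)*(x^3 + 10*x^2 + 33*x + 36) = (x - 4)*(x + 4)*(x^2 + 6*x + 9) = (x - 4)*(x + 3)*(x + 4)*(x + 3)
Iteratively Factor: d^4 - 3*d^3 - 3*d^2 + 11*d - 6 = (d + 2)*(d^3 - 5*d^2 + 7*d - 3) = (d - 1)*(d + 2)*(d^2 - 4*d + 3) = (d - 1)^2*(d + 2)*(d - 3)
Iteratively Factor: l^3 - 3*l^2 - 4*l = (l)*(l^2 - 3*l - 4) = l*(l + 1)*(l - 4)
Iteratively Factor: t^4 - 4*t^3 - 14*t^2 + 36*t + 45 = (t - 3)*(t^3 - t^2 - 17*t - 15) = (t - 3)*(t + 3)*(t^2 - 4*t - 5) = (t - 3)*(t + 1)*(t + 3)*(t - 5)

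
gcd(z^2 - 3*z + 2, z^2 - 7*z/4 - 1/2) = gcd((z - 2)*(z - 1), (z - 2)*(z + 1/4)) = z - 2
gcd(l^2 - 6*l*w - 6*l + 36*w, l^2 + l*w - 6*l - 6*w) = l - 6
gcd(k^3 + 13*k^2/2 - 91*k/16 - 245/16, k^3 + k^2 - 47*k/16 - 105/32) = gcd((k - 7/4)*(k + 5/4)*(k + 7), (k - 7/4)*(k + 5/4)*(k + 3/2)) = k^2 - k/2 - 35/16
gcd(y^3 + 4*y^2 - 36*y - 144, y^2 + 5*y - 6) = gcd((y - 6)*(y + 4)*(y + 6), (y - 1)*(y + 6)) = y + 6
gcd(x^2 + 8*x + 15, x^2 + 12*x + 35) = x + 5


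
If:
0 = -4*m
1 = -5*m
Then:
No Solution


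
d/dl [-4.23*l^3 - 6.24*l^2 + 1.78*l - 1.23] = -12.69*l^2 - 12.48*l + 1.78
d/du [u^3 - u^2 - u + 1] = 3*u^2 - 2*u - 1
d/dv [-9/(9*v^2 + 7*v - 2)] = 9*(18*v + 7)/(9*v^2 + 7*v - 2)^2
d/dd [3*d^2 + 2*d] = 6*d + 2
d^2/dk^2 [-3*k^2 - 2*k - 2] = -6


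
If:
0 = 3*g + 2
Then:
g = -2/3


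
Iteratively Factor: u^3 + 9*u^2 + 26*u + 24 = (u + 3)*(u^2 + 6*u + 8) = (u + 3)*(u + 4)*(u + 2)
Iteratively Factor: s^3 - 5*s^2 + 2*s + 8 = (s + 1)*(s^2 - 6*s + 8) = (s - 4)*(s + 1)*(s - 2)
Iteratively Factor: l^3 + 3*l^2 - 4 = (l + 2)*(l^2 + l - 2) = (l + 2)^2*(l - 1)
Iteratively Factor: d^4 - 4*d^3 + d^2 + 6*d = (d - 2)*(d^3 - 2*d^2 - 3*d) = (d - 2)*(d + 1)*(d^2 - 3*d) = (d - 3)*(d - 2)*(d + 1)*(d)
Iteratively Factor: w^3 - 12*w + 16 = (w - 2)*(w^2 + 2*w - 8) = (w - 2)*(w + 4)*(w - 2)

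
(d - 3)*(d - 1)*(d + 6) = d^3 + 2*d^2 - 21*d + 18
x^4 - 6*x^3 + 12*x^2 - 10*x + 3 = (x - 3)*(x - 1)^3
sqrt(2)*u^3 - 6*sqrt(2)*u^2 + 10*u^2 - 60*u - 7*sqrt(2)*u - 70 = (u - 7)*(u + 5*sqrt(2))*(sqrt(2)*u + sqrt(2))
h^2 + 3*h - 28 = (h - 4)*(h + 7)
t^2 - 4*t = t*(t - 4)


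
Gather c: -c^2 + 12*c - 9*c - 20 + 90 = -c^2 + 3*c + 70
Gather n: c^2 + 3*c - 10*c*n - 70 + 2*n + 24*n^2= c^2 + 3*c + 24*n^2 + n*(2 - 10*c) - 70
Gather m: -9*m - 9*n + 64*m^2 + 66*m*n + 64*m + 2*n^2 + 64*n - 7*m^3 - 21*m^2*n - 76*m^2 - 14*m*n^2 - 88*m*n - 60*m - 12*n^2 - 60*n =-7*m^3 + m^2*(-21*n - 12) + m*(-14*n^2 - 22*n - 5) - 10*n^2 - 5*n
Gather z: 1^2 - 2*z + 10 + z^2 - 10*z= z^2 - 12*z + 11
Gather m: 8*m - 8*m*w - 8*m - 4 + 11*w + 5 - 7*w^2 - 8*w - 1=-8*m*w - 7*w^2 + 3*w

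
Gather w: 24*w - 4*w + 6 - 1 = 20*w + 5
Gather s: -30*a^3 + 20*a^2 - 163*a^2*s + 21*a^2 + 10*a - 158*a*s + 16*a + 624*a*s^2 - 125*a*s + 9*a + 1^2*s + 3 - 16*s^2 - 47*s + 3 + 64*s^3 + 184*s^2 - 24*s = -30*a^3 + 41*a^2 + 35*a + 64*s^3 + s^2*(624*a + 168) + s*(-163*a^2 - 283*a - 70) + 6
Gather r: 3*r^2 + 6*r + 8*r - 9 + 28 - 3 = 3*r^2 + 14*r + 16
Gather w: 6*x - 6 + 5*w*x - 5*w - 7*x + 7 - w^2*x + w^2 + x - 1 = w^2*(1 - x) + w*(5*x - 5)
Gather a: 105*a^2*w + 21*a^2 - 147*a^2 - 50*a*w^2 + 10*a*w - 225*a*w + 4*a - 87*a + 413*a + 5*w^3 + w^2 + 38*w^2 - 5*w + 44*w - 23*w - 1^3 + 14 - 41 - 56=a^2*(105*w - 126) + a*(-50*w^2 - 215*w + 330) + 5*w^3 + 39*w^2 + 16*w - 84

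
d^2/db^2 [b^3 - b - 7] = 6*b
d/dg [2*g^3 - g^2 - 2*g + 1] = 6*g^2 - 2*g - 2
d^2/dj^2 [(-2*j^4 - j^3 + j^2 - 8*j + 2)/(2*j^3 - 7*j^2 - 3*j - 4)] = 4*(-60*j^6 - 144*j^5 + 66*j^4 - 401*j^3 - 219*j^2 + 399*j + 37)/(8*j^9 - 84*j^8 + 258*j^7 - 139*j^6 - 51*j^5 - 633*j^4 - 435*j^3 - 444*j^2 - 144*j - 64)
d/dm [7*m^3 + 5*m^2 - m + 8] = 21*m^2 + 10*m - 1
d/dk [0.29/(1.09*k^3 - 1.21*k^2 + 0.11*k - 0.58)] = (-0.9483*k^2 + 0.7018*k - 0.0319)/(1.09*k^3 - 1.21*k^2 + 0.11*k - 0.58)^2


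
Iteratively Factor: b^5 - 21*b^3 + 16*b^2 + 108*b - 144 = (b - 3)*(b^4 + 3*b^3 - 12*b^2 - 20*b + 48) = (b - 3)*(b + 3)*(b^3 - 12*b + 16) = (b - 3)*(b + 3)*(b + 4)*(b^2 - 4*b + 4) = (b - 3)*(b - 2)*(b + 3)*(b + 4)*(b - 2)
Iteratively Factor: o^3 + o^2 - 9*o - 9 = (o - 3)*(o^2 + 4*o + 3) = (o - 3)*(o + 3)*(o + 1)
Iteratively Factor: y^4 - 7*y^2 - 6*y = (y + 2)*(y^3 - 2*y^2 - 3*y) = (y - 3)*(y + 2)*(y^2 + y) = y*(y - 3)*(y + 2)*(y + 1)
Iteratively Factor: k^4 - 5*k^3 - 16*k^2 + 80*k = (k - 5)*(k^3 - 16*k) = (k - 5)*(k + 4)*(k^2 - 4*k) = k*(k - 5)*(k + 4)*(k - 4)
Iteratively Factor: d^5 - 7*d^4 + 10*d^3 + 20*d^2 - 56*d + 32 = (d + 2)*(d^4 - 9*d^3 + 28*d^2 - 36*d + 16) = (d - 1)*(d + 2)*(d^3 - 8*d^2 + 20*d - 16) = (d - 2)*(d - 1)*(d + 2)*(d^2 - 6*d + 8) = (d - 4)*(d - 2)*(d - 1)*(d + 2)*(d - 2)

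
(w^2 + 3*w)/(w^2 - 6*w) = (w + 3)/(w - 6)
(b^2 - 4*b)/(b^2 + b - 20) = b/(b + 5)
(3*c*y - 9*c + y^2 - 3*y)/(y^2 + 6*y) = (3*c*y - 9*c + y^2 - 3*y)/(y*(y + 6))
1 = 1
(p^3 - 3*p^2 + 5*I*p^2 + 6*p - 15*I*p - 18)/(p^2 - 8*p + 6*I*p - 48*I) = (p^2 - p*(3 + I) + 3*I)/(p - 8)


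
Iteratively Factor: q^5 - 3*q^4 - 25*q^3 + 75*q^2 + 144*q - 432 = (q - 4)*(q^4 + q^3 - 21*q^2 - 9*q + 108) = (q - 4)*(q + 3)*(q^3 - 2*q^2 - 15*q + 36) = (q - 4)*(q + 3)*(q + 4)*(q^2 - 6*q + 9) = (q - 4)*(q - 3)*(q + 3)*(q + 4)*(q - 3)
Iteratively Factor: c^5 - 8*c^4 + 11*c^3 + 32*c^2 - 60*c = (c)*(c^4 - 8*c^3 + 11*c^2 + 32*c - 60) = c*(c - 5)*(c^3 - 3*c^2 - 4*c + 12) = c*(c - 5)*(c - 2)*(c^2 - c - 6) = c*(c - 5)*(c - 2)*(c + 2)*(c - 3)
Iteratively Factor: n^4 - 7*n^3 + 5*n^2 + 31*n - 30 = (n - 5)*(n^3 - 2*n^2 - 5*n + 6) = (n - 5)*(n - 3)*(n^2 + n - 2) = (n - 5)*(n - 3)*(n + 2)*(n - 1)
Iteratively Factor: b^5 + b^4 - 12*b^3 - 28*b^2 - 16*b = (b + 2)*(b^4 - b^3 - 10*b^2 - 8*b) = (b + 2)^2*(b^3 - 3*b^2 - 4*b) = (b - 4)*(b + 2)^2*(b^2 + b) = (b - 4)*(b + 1)*(b + 2)^2*(b)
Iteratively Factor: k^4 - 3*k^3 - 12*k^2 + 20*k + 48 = (k - 3)*(k^3 - 12*k - 16) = (k - 3)*(k + 2)*(k^2 - 2*k - 8) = (k - 3)*(k + 2)^2*(k - 4)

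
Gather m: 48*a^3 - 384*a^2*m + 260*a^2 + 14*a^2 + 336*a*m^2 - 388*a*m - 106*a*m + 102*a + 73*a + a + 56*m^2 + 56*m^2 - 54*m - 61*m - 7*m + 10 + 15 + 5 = 48*a^3 + 274*a^2 + 176*a + m^2*(336*a + 112) + m*(-384*a^2 - 494*a - 122) + 30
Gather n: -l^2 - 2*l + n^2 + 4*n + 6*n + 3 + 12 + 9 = -l^2 - 2*l + n^2 + 10*n + 24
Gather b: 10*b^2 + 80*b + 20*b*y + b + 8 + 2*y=10*b^2 + b*(20*y + 81) + 2*y + 8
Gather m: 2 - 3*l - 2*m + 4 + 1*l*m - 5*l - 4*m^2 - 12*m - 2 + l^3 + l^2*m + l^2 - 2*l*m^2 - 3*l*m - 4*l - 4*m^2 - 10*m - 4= l^3 + l^2 - 12*l + m^2*(-2*l - 8) + m*(l^2 - 2*l - 24)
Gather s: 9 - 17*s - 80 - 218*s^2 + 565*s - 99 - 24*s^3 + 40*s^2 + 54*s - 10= -24*s^3 - 178*s^2 + 602*s - 180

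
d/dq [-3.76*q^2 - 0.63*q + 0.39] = -7.52*q - 0.63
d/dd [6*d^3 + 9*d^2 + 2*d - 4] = 18*d^2 + 18*d + 2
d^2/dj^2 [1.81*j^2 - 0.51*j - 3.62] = 3.62000000000000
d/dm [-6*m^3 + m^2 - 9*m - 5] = -18*m^2 + 2*m - 9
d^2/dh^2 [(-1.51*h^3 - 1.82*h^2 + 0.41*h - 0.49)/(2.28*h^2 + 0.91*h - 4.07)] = (1.4210854715202e-14*h^4 - 18.710294*h^3 - 83.061006*h^2 - 133.35009*h - 67.164748)/(11.852352*h^6 + 14.191632*h^5 - 57.80826*h^4 - 49.913045*h^3 + 103.192815*h^2 + 45.222177*h - 67.419143)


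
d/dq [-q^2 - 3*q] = -2*q - 3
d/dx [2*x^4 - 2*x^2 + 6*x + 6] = 8*x^3 - 4*x + 6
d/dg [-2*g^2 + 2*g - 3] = 2 - 4*g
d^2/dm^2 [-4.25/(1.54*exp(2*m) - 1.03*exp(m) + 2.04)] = (-4.25*(3.08*exp(m) - 1.03)*(6.16*exp(m) - 2.06)*exp(m) + (26.18*exp(m) - 4.3775)*(1.54*exp(2*m) - 1.03*exp(m) + 2.04))*exp(m)/(1.54*exp(2*m) - 1.03*exp(m) + 2.04)^3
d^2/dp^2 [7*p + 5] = 0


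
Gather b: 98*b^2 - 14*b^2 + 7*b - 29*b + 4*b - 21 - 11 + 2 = 84*b^2 - 18*b - 30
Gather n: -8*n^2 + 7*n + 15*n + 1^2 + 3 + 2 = -8*n^2 + 22*n + 6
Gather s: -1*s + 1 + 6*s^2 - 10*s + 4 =6*s^2 - 11*s + 5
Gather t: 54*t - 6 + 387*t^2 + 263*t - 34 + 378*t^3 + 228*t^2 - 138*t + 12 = 378*t^3 + 615*t^2 + 179*t - 28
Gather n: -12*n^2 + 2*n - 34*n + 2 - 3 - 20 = -12*n^2 - 32*n - 21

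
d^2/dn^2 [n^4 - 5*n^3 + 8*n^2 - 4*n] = 12*n^2 - 30*n + 16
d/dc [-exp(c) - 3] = -exp(c)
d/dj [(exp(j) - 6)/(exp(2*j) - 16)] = (-2*(exp(j) - 6)*exp(j) + exp(2*j) - 16)*exp(j)/(exp(2*j) - 16)^2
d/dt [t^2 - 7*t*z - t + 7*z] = 2*t - 7*z - 1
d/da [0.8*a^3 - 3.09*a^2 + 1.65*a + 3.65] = 2.4*a^2 - 6.18*a + 1.65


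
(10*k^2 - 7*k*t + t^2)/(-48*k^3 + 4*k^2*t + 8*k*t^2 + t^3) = (-5*k + t)/(24*k^2 + 10*k*t + t^2)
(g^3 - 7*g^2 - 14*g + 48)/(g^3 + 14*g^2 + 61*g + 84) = (g^2 - 10*g + 16)/(g^2 + 11*g + 28)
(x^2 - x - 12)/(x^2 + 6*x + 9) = (x - 4)/(x + 3)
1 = 1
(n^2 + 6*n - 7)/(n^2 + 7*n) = (n - 1)/n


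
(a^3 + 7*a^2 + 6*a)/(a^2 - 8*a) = (a^2 + 7*a + 6)/(a - 8)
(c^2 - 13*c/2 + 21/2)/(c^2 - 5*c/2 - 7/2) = (c - 3)/(c + 1)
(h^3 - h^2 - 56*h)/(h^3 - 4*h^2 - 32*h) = (h + 7)/(h + 4)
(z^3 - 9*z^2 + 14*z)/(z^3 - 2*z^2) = (z - 7)/z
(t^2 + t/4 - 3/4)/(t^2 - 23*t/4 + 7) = (4*t^2 + t - 3)/(4*t^2 - 23*t + 28)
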